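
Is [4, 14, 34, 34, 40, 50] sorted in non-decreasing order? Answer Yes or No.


Check consecutive pairs:
  4 <= 14? True
  14 <= 34? True
  34 <= 34? True
  34 <= 40? True
  40 <= 50? True
Every consecutive pair is in order, so the list is non-decreasing.
Final answer: Yes


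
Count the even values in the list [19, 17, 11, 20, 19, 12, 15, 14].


Check each element:
  19 is odd
  17 is odd
  11 is odd
  20 is even
  19 is odd
  12 is even
  15 is odd
  14 is even
Evens: [20, 12, 14]
Count of evens = 3
Final answer: 3


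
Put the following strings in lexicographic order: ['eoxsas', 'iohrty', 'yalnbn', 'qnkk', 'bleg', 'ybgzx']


Compare strings character by character (the first differing letter decides):
  'bleg' < 'eoxsas' since 'b' < 'e' at position 1
  'eoxsas' < 'iohrty' since 'e' < 'i' at position 1
  'iohrty' < 'qnkk' since 'i' < 'q' at position 1
  'qnkk' < 'yalnbn' since 'q' < 'y' at position 1
  'yalnbn' < 'ybgzx' since 'a' < 'b' at position 2
Chaining these comparisons gives the alphabetical order.
Final answer: ['bleg', 'eoxsas', 'iohrty', 'qnkk', 'yalnbn', 'ybgzx']


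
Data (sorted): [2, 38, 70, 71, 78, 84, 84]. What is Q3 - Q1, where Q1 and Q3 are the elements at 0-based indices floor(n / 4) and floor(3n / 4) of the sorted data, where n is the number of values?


The data has n = 7 elements.
Q1 index = floor(7 / 4) = floor(1.75) = 1; Q3 index = floor(3 * 7 / 4) = floor(5.25) = 5
Q1 = element at index 1 = 38
Q3 = element at index 5 = 84
IQR = 84 - 38 = 46
Final answer: 46


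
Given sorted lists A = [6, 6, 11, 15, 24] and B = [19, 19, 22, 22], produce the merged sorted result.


List A: [6, 6, 11, 15, 24]
List B: [19, 19, 22, 22]
Repeatedly compare the front elements and take the smaller:
  6 vs 19 -> take 6
  6 vs 19 -> take 6
  11 vs 19 -> take 11
  15 vs 19 -> take 15
  24 vs 19 -> take 19
  24 vs 19 -> take 19
  24 vs 22 -> take 22
  24 vs 22 -> take 22
  B is exhausted; append the rest of A: [24]
Final answer: [6, 6, 11, 15, 19, 19, 22, 22, 24]


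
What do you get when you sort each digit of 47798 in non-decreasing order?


The number 47798 has digits: 4, 7, 7, 9, 8
Sorted: 4, 7, 7, 8, 9
Joining the sorted digits gives the result.
Final answer: 47789


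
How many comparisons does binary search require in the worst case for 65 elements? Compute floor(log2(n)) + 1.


Binary search halves the search space each step.
Maximum comparisons = floor(log2(65)) + 1
log2(65) = 6.0224
floor(log2(65)) = 6, so 6 + 1 = 7
Final answer: 7


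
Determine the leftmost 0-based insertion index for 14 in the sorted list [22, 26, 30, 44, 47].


List is sorted: [22, 26, 30, 44, 47]
We need the leftmost position where 14 can be inserted, i.e. the first index whose element is >= 14 (or the end of the list if none is).
Binary search with low=0, high=5 (0-based indices):
  low=0, high=5, mid=2: a[2]=30 >= 14, so high = 2
  low=0, high=2, mid=1: a[1]=26 >= 14, so high = 1
  low=0, high=1, mid=0: a[0]=22 >= 14, so high = 0
Now low = high = 0, so the insertion index is 0.
Final answer: 0


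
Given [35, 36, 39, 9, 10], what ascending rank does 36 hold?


Sort ascending: [9, 10, 35, 36, 39]
Find 36 in the sorted list.
36 is at position 4 (1-indexed).
Final answer: 4


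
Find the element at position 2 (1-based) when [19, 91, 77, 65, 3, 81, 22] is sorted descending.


Sort descending: [91, 81, 77, 65, 22, 19, 3]
The 2nd element (1-indexed) is at index 1.
Value = 81
Final answer: 81


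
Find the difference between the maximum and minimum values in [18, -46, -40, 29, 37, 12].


Maximum value: 37
Minimum value: -46
Range = 37 - (-46) = 83
Final answer: 83


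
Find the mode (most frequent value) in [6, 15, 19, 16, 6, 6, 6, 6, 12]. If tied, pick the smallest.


Count the frequency of each value:
  6 appears 5 time(s)
  12 appears 1 time(s)
  15 appears 1 time(s)
  16 appears 1 time(s)
  19 appears 1 time(s)
Maximum frequency is 5.
Only 6 reaches that frequency, so it is the mode.
Final answer: 6


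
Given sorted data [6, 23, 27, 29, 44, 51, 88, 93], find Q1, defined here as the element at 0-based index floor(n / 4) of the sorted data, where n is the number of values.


The list has n = 8 elements.
Q1 index = floor(8 / 4) = floor(2) = 2
Counting from index 0 in the sorted data, the element at index 2 is 27.
Final answer: 27


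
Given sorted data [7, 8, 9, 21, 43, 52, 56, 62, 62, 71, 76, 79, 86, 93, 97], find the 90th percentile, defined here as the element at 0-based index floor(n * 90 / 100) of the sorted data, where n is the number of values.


The dataset has n = 15 elements.
Index = floor(15 * 90 / 100) = floor(1350 / 100) = floor(13.5) = 13
Counting from index 0 in the sorted data, the element at index 13 is 93.
Final answer: 93


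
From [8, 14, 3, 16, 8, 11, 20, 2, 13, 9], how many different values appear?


List all unique values:
Distinct values: [2, 3, 8, 9, 11, 13, 14, 16, 20]
Count = 9
Final answer: 9


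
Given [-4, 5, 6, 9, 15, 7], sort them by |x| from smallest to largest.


Compute absolute values:
  |-4| = 4
  |5| = 5
  |6| = 6
  |9| = 9
  |15| = 15
  |7| = 7
Absolute values in increasing order: 4 < 5 < 6 < 7 < 9 < 15
Listing the original numbers in that order gives the answer.
Final answer: [-4, 5, 6, 7, 9, 15]


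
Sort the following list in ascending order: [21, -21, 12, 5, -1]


Original list: [21, -21, 12, 5, -1]
Repeatedly take the smallest remaining element:
  Remaining [21, -21, 12, 5, -1] -> smallest is -21
  Remaining [21, 12, 5, -1] -> smallest is -1
  Remaining [21, 12, 5] -> smallest is 5
  Remaining [21, 12] -> smallest is 12
  Remaining [21] -> smallest is 21
Collecting the picks in order gives the sorted list.
Final answer: [-21, -1, 5, 12, 21]


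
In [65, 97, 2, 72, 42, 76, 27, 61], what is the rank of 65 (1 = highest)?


Sort descending: [97, 76, 72, 65, 61, 42, 27, 2]
Find 65 in the sorted list.
65 is at position 4.
Final answer: 4


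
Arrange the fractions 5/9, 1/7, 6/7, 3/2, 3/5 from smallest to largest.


Convert to decimal for comparison:
  5/9 = 0.5556
  1/7 = 0.1429
  6/7 = 0.8571
  3/2 = 1.5
  3/5 = 0.6
Decimals in increasing order: 0.1429 < 0.5556 < 0.6 < 0.8571 < 1.5
Writing each back as its fraction gives the sorted order.
Final answer: 1/7, 5/9, 3/5, 6/7, 3/2


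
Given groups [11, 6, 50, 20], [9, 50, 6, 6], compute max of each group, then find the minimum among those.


Find max of each group:
  Group 1: [11, 6, 50, 20] -> max = 50
  Group 2: [9, 50, 6, 6] -> max = 50
Maxes: [50, 50]
Minimum of maxes = 50
Final answer: 50


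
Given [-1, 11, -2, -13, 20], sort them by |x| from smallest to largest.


Compute absolute values:
  |-1| = 1
  |11| = 11
  |-2| = 2
  |-13| = 13
  |20| = 20
Absolute values in increasing order: 1 < 2 < 11 < 13 < 20
Listing the original numbers in that order gives the answer.
Final answer: [-1, -2, 11, -13, 20]


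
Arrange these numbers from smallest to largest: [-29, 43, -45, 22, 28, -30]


Original list: [-29, 43, -45, 22, 28, -30]
Repeatedly take the smallest remaining element:
  Remaining [-29, 43, -45, 22, 28, -30] -> smallest is -45
  Remaining [-29, 43, 22, 28, -30] -> smallest is -30
  Remaining [-29, 43, 22, 28] -> smallest is -29
  Remaining [43, 22, 28] -> smallest is 22
  Remaining [43, 28] -> smallest is 28
  Remaining [43] -> smallest is 43
Collecting the picks in order gives the sorted list.
Final answer: [-45, -30, -29, 22, 28, 43]


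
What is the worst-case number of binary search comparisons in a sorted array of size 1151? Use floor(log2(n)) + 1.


Binary search halves the search space each step.
Maximum comparisons = floor(log2(1151)) + 1
log2(1151) = 10.1687
floor(log2(1151)) = 10, so 10 + 1 = 11
Final answer: 11


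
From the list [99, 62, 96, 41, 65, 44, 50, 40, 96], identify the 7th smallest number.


Sort ascending: [40, 41, 44, 50, 62, 65, 96, 96, 99]
The 7th element (1-indexed) is at index 6.
Value = 96
Final answer: 96


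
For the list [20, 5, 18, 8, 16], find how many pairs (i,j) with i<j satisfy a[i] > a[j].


For each element, count the later elements that are smaller than it:
  20 (index 0): smaller elements after it = [5, 18, 8, 16] -> 4
  5 (index 1): smaller elements after it = [] -> 0
  18 (index 2): smaller elements after it = [8, 16] -> 2
  8 (index 3): smaller elements after it = [] -> 0
Total inversions = 4 + 0 + 2 + 0 = 6
Final answer: 6


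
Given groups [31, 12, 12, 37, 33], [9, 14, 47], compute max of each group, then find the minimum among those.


Find max of each group:
  Group 1: [31, 12, 12, 37, 33] -> max = 37
  Group 2: [9, 14, 47] -> max = 47
Maxes: [37, 47]
Minimum of maxes = 37
Final answer: 37


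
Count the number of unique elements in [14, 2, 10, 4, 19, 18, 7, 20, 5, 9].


List all unique values:
Distinct values: [2, 4, 5, 7, 9, 10, 14, 18, 19, 20]
Count = 10
Final answer: 10


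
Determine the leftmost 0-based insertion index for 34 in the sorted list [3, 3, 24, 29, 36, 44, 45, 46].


List is sorted: [3, 3, 24, 29, 36, 44, 45, 46]
We need the leftmost position where 34 can be inserted, i.e. the first index whose element is >= 34 (or the end of the list if none is).
Binary search with low=0, high=8 (0-based indices):
  low=0, high=8, mid=4: a[4]=36 >= 34, so high = 4
  low=0, high=4, mid=2: a[2]=24 < 34, so low = 3
  low=3, high=4, mid=3: a[3]=29 < 34, so low = 4
Now low = high = 4, so the insertion index is 4.
Final answer: 4


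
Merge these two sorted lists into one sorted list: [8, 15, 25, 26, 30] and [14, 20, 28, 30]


List A: [8, 15, 25, 26, 30]
List B: [14, 20, 28, 30]
Repeatedly compare the front elements and take the smaller:
  8 vs 14 -> take 8
  15 vs 14 -> take 14
  15 vs 20 -> take 15
  25 vs 20 -> take 20
  25 vs 28 -> take 25
  26 vs 28 -> take 26
  30 vs 28 -> take 28
  30 vs 30 -> take 30
  A is exhausted; append the rest of B: [30]
Final answer: [8, 14, 15, 20, 25, 26, 28, 30, 30]


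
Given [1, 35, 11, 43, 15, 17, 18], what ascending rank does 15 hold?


Sort ascending: [1, 11, 15, 17, 18, 35, 43]
Find 15 in the sorted list.
15 is at position 3 (1-indexed).
Final answer: 3


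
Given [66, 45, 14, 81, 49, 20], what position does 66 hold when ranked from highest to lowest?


Sort descending: [81, 66, 49, 45, 20, 14]
Find 66 in the sorted list.
66 is at position 2.
Final answer: 2


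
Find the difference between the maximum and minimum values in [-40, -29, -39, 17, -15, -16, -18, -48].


Maximum value: 17
Minimum value: -48
Range = 17 - (-48) = 65
Final answer: 65


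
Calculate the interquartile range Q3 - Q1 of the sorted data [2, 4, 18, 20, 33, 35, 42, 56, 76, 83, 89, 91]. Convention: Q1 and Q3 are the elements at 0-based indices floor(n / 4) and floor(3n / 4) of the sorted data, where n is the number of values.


The data has n = 12 elements.
Q1 index = floor(12 / 4) = floor(3) = 3; Q3 index = floor(3 * 12 / 4) = floor(9) = 9
Q1 = element at index 3 = 20
Q3 = element at index 9 = 83
IQR = 83 - 20 = 63
Final answer: 63


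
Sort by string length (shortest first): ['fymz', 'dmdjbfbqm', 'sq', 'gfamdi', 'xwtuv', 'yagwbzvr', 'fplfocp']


Compute lengths:
  'fymz' has length 4
  'dmdjbfbqm' has length 9
  'sq' has length 2
  'gfamdi' has length 6
  'xwtuv' has length 5
  'yagwbzvr' has length 8
  'fplfocp' has length 7
Lengths in increasing order: 2 < 4 < 5 < 6 < 7 < 8 < 9
Listing the words in that order gives the answer.
Final answer: ['sq', 'fymz', 'xwtuv', 'gfamdi', 'fplfocp', 'yagwbzvr', 'dmdjbfbqm']


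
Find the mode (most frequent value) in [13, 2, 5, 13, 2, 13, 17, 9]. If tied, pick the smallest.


Count the frequency of each value:
  2 appears 2 time(s)
  5 appears 1 time(s)
  9 appears 1 time(s)
  13 appears 3 time(s)
  17 appears 1 time(s)
Maximum frequency is 3.
Only 13 reaches that frequency, so it is the mode.
Final answer: 13


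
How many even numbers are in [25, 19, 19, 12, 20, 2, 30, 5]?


Check each element:
  25 is odd
  19 is odd
  19 is odd
  12 is even
  20 is even
  2 is even
  30 is even
  5 is odd
Evens: [12, 20, 2, 30]
Count of evens = 4
Final answer: 4


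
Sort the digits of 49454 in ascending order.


The number 49454 has digits: 4, 9, 4, 5, 4
Sorted: 4, 4, 4, 5, 9
Joining the sorted digits gives the result.
Final answer: 44459


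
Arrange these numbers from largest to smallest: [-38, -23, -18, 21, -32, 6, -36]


Original list: [-38, -23, -18, 21, -32, 6, -36]
Repeatedly take the largest remaining element:
  Remaining [-38, -23, -18, 21, -32, 6, -36] -> largest is 21
  Remaining [-38, -23, -18, -32, 6, -36] -> largest is 6
  Remaining [-38, -23, -18, -32, -36] -> largest is -18
  Remaining [-38, -23, -32, -36] -> largest is -23
  Remaining [-38, -32, -36] -> largest is -32
  Remaining [-38, -36] -> largest is -36
  Remaining [-38] -> largest is -38
Collecting the picks in order gives the descending list.
Final answer: [21, 6, -18, -23, -32, -36, -38]


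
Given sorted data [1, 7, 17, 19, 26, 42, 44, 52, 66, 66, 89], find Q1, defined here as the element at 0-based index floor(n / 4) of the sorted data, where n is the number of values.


The list has n = 11 elements.
Q1 index = floor(11 / 4) = floor(2.75) = 2
Counting from index 0 in the sorted data, the element at index 2 is 17.
Final answer: 17


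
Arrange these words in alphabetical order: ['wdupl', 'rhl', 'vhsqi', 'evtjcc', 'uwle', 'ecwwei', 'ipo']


Compare strings character by character (the first differing letter decides):
  'ecwwei' < 'evtjcc' since 'c' < 'v' at position 2
  'evtjcc' < 'ipo' since 'e' < 'i' at position 1
  'ipo' < 'rhl' since 'i' < 'r' at position 1
  'rhl' < 'uwle' since 'r' < 'u' at position 1
  'uwle' < 'vhsqi' since 'u' < 'v' at position 1
  'vhsqi' < 'wdupl' since 'v' < 'w' at position 1
Chaining these comparisons gives the alphabetical order.
Final answer: ['ecwwei', 'evtjcc', 'ipo', 'rhl', 'uwle', 'vhsqi', 'wdupl']


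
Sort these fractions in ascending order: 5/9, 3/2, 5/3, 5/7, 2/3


Convert to decimal for comparison:
  5/9 = 0.5556
  3/2 = 1.5
  5/3 = 1.6667
  5/7 = 0.7143
  2/3 = 0.6667
Decimals in increasing order: 0.5556 < 0.6667 < 0.7143 < 1.5 < 1.6667
Writing each back as its fraction gives the sorted order.
Final answer: 5/9, 2/3, 5/7, 3/2, 5/3


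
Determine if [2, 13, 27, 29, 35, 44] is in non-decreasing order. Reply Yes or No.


Check consecutive pairs:
  2 <= 13? True
  13 <= 27? True
  27 <= 29? True
  29 <= 35? True
  35 <= 44? True
Every consecutive pair is in order, so the list is non-decreasing.
Final answer: Yes


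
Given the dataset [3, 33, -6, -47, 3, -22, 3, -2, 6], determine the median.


First, sort the list: [-47, -22, -6, -2, 3, 3, 3, 6, 33]
The list has 9 elements (odd count).
The middle index is 4 (0-based), and the element there is 3.
Final answer: 3


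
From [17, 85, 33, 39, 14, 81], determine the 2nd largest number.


Sort descending: [85, 81, 39, 33, 17, 14]
The 2nd element (1-indexed) is at index 1.
Value = 81
Final answer: 81


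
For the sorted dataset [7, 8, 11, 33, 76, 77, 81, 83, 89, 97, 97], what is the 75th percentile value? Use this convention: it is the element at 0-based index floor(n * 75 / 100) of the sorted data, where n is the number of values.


The dataset has n = 11 elements.
Index = floor(11 * 75 / 100) = floor(825 / 100) = floor(8.25) = 8
Counting from index 0 in the sorted data, the element at index 8 is 89.
Final answer: 89


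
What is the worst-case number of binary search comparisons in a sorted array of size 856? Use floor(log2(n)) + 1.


Binary search halves the search space each step.
Maximum comparisons = floor(log2(856)) + 1
log2(856) = 9.7415
floor(log2(856)) = 9, so 9 + 1 = 10
Final answer: 10


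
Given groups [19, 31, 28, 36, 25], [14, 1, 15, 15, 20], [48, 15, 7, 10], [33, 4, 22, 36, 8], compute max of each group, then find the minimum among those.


Find max of each group:
  Group 1: [19, 31, 28, 36, 25] -> max = 36
  Group 2: [14, 1, 15, 15, 20] -> max = 20
  Group 3: [48, 15, 7, 10] -> max = 48
  Group 4: [33, 4, 22, 36, 8] -> max = 36
Maxes: [36, 20, 48, 36]
Minimum of maxes = 20
Final answer: 20


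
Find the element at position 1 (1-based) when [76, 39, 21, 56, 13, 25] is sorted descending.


Sort descending: [76, 56, 39, 25, 21, 13]
The 1st element (1-indexed) is at index 0.
Value = 76
Final answer: 76


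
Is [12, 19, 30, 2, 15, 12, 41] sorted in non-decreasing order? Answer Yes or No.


Check consecutive pairs:
  12 <= 19? True
  19 <= 30? True
  30 <= 2? False
  2 <= 15? True
  15 <= 12? False
  12 <= 41? True
2 consecutive pair(s) are out of order, so the list is not sorted.
Final answer: No


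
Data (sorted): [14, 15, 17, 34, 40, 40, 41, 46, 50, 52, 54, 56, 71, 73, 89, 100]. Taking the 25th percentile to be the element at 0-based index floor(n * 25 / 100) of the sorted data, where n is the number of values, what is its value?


The dataset has n = 16 elements.
Index = floor(16 * 25 / 100) = floor(400 / 100) = floor(4) = 4
Counting from index 0 in the sorted data, the element at index 4 is 40.
Final answer: 40


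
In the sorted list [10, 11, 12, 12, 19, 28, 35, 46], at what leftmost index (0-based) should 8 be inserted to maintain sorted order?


List is sorted: [10, 11, 12, 12, 19, 28, 35, 46]
We need the leftmost position where 8 can be inserted, i.e. the first index whose element is >= 8 (or the end of the list if none is).
Binary search with low=0, high=8 (0-based indices):
  low=0, high=8, mid=4: a[4]=19 >= 8, so high = 4
  low=0, high=4, mid=2: a[2]=12 >= 8, so high = 2
  low=0, high=2, mid=1: a[1]=11 >= 8, so high = 1
  low=0, high=1, mid=0: a[0]=10 >= 8, so high = 0
Now low = high = 0, so the insertion index is 0.
Final answer: 0


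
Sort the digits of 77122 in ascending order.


The number 77122 has digits: 7, 7, 1, 2, 2
Sorted: 1, 2, 2, 7, 7
Joining the sorted digits gives the result.
Final answer: 12277


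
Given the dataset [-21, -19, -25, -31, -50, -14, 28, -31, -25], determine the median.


First, sort the list: [-50, -31, -31, -25, -25, -21, -19, -14, 28]
The list has 9 elements (odd count).
The middle index is 4 (0-based), and the element there is -25.
Final answer: -25


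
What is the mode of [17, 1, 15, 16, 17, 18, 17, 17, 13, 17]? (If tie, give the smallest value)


Count the frequency of each value:
  1 appears 1 time(s)
  13 appears 1 time(s)
  15 appears 1 time(s)
  16 appears 1 time(s)
  17 appears 5 time(s)
  18 appears 1 time(s)
Maximum frequency is 5.
Only 17 reaches that frequency, so it is the mode.
Final answer: 17


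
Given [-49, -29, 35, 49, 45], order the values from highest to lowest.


Original list: [-49, -29, 35, 49, 45]
Repeatedly take the largest remaining element:
  Remaining [-49, -29, 35, 49, 45] -> largest is 49
  Remaining [-49, -29, 35, 45] -> largest is 45
  Remaining [-49, -29, 35] -> largest is 35
  Remaining [-49, -29] -> largest is -29
  Remaining [-49] -> largest is -49
Collecting the picks in order gives the descending list.
Final answer: [49, 45, 35, -29, -49]


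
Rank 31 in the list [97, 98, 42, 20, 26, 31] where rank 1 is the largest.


Sort descending: [98, 97, 42, 31, 26, 20]
Find 31 in the sorted list.
31 is at position 4.
Final answer: 4


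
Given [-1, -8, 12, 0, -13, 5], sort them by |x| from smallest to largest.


Compute absolute values:
  |-1| = 1
  |-8| = 8
  |12| = 12
  |0| = 0
  |-13| = 13
  |5| = 5
Absolute values in increasing order: 0 < 1 < 5 < 8 < 12 < 13
Listing the original numbers in that order gives the answer.
Final answer: [0, -1, 5, -8, 12, -13]


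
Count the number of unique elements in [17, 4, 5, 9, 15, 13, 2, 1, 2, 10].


List all unique values:
Distinct values: [1, 2, 4, 5, 9, 10, 13, 15, 17]
Count = 9
Final answer: 9


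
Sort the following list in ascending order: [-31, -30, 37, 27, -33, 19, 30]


Original list: [-31, -30, 37, 27, -33, 19, 30]
Repeatedly take the smallest remaining element:
  Remaining [-31, -30, 37, 27, -33, 19, 30] -> smallest is -33
  Remaining [-31, -30, 37, 27, 19, 30] -> smallest is -31
  Remaining [-30, 37, 27, 19, 30] -> smallest is -30
  Remaining [37, 27, 19, 30] -> smallest is 19
  Remaining [37, 27, 30] -> smallest is 27
  Remaining [37, 30] -> smallest is 30
  Remaining [37] -> smallest is 37
Collecting the picks in order gives the sorted list.
Final answer: [-33, -31, -30, 19, 27, 30, 37]


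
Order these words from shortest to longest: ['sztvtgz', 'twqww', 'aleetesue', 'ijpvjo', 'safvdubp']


Compute lengths:
  'sztvtgz' has length 7
  'twqww' has length 5
  'aleetesue' has length 9
  'ijpvjo' has length 6
  'safvdubp' has length 8
Lengths in increasing order: 5 < 6 < 7 < 8 < 9
Listing the words in that order gives the answer.
Final answer: ['twqww', 'ijpvjo', 'sztvtgz', 'safvdubp', 'aleetesue']


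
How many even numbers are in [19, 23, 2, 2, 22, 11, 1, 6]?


Check each element:
  19 is odd
  23 is odd
  2 is even
  2 is even
  22 is even
  11 is odd
  1 is odd
  6 is even
Evens: [2, 2, 22, 6]
Count of evens = 4
Final answer: 4


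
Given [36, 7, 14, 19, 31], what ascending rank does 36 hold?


Sort ascending: [7, 14, 19, 31, 36]
Find 36 in the sorted list.
36 is at position 5 (1-indexed).
Final answer: 5


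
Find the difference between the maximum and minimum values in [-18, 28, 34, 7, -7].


Maximum value: 34
Minimum value: -18
Range = 34 - (-18) = 52
Final answer: 52


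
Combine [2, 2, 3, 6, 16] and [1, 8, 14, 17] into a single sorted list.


List A: [2, 2, 3, 6, 16]
List B: [1, 8, 14, 17]
Repeatedly compare the front elements and take the smaller:
  2 vs 1 -> take 1
  2 vs 8 -> take 2
  2 vs 8 -> take 2
  3 vs 8 -> take 3
  6 vs 8 -> take 6
  16 vs 8 -> take 8
  16 vs 14 -> take 14
  16 vs 17 -> take 16
  A is exhausted; append the rest of B: [17]
Final answer: [1, 2, 2, 3, 6, 8, 14, 16, 17]


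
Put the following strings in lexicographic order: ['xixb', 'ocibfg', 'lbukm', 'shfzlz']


Compare strings character by character (the first differing letter decides):
  'lbukm' < 'ocibfg' since 'l' < 'o' at position 1
  'ocibfg' < 'shfzlz' since 'o' < 's' at position 1
  'shfzlz' < 'xixb' since 's' < 'x' at position 1
Chaining these comparisons gives the alphabetical order.
Final answer: ['lbukm', 'ocibfg', 'shfzlz', 'xixb']


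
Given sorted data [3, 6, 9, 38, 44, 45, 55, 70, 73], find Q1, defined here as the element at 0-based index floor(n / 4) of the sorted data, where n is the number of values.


The list has n = 9 elements.
Q1 index = floor(9 / 4) = floor(2.25) = 2
Counting from index 0 in the sorted data, the element at index 2 is 9.
Final answer: 9


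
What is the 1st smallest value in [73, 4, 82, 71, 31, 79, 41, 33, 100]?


Sort ascending: [4, 31, 33, 41, 71, 73, 79, 82, 100]
The 1st element (1-indexed) is at index 0.
Value = 4
Final answer: 4


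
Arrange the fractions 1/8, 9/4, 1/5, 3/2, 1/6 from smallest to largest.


Convert to decimal for comparison:
  1/8 = 0.125
  9/4 = 2.25
  1/5 = 0.2
  3/2 = 1.5
  1/6 = 0.1667
Decimals in increasing order: 0.125 < 0.1667 < 0.2 < 1.5 < 2.25
Writing each back as its fraction gives the sorted order.
Final answer: 1/8, 1/6, 1/5, 3/2, 9/4


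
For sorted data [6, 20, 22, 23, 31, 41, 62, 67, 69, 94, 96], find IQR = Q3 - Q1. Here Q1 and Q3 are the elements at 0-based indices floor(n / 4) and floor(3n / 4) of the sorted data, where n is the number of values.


The data has n = 11 elements.
Q1 index = floor(11 / 4) = floor(2.75) = 2; Q3 index = floor(3 * 11 / 4) = floor(8.25) = 8
Q1 = element at index 2 = 22
Q3 = element at index 8 = 69
IQR = 69 - 22 = 47
Final answer: 47


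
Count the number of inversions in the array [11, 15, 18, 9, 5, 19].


For each element, count the later elements that are smaller than it:
  11 (index 0): smaller elements after it = [9, 5] -> 2
  15 (index 1): smaller elements after it = [9, 5] -> 2
  18 (index 2): smaller elements after it = [9, 5] -> 2
  9 (index 3): smaller elements after it = [5] -> 1
  5 (index 4): smaller elements after it = [] -> 0
Total inversions = 2 + 2 + 2 + 1 + 0 = 7
Final answer: 7


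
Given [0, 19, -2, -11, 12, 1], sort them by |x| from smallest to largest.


Compute absolute values:
  |0| = 0
  |19| = 19
  |-2| = 2
  |-11| = 11
  |12| = 12
  |1| = 1
Absolute values in increasing order: 0 < 1 < 2 < 11 < 12 < 19
Listing the original numbers in that order gives the answer.
Final answer: [0, 1, -2, -11, 12, 19]


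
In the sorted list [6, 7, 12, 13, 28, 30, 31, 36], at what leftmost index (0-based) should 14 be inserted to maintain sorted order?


List is sorted: [6, 7, 12, 13, 28, 30, 31, 36]
We need the leftmost position where 14 can be inserted, i.e. the first index whose element is >= 14 (or the end of the list if none is).
Binary search with low=0, high=8 (0-based indices):
  low=0, high=8, mid=4: a[4]=28 >= 14, so high = 4
  low=0, high=4, mid=2: a[2]=12 < 14, so low = 3
  low=3, high=4, mid=3: a[3]=13 < 14, so low = 4
Now low = high = 4, so the insertion index is 4.
Final answer: 4


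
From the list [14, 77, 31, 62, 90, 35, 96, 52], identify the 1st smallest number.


Sort ascending: [14, 31, 35, 52, 62, 77, 90, 96]
The 1st element (1-indexed) is at index 0.
Value = 14
Final answer: 14


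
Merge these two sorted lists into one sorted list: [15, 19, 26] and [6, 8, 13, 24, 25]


List A: [15, 19, 26]
List B: [6, 8, 13, 24, 25]
Repeatedly compare the front elements and take the smaller:
  15 vs 6 -> take 6
  15 vs 8 -> take 8
  15 vs 13 -> take 13
  15 vs 24 -> take 15
  19 vs 24 -> take 19
  26 vs 24 -> take 24
  26 vs 25 -> take 25
  B is exhausted; append the rest of A: [26]
Final answer: [6, 8, 13, 15, 19, 24, 25, 26]


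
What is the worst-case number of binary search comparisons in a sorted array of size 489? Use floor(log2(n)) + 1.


Binary search halves the search space each step.
Maximum comparisons = floor(log2(489)) + 1
log2(489) = 8.9337
floor(log2(489)) = 8, so 8 + 1 = 9
Final answer: 9


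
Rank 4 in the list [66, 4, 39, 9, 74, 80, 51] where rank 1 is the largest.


Sort descending: [80, 74, 66, 51, 39, 9, 4]
Find 4 in the sorted list.
4 is at position 7.
Final answer: 7


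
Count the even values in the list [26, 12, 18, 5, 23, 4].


Check each element:
  26 is even
  12 is even
  18 is even
  5 is odd
  23 is odd
  4 is even
Evens: [26, 12, 18, 4]
Count of evens = 4
Final answer: 4


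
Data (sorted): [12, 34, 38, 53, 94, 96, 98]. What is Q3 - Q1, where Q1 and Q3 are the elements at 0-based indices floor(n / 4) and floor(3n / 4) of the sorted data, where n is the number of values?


The data has n = 7 elements.
Q1 index = floor(7 / 4) = floor(1.75) = 1; Q3 index = floor(3 * 7 / 4) = floor(5.25) = 5
Q1 = element at index 1 = 34
Q3 = element at index 5 = 96
IQR = 96 - 34 = 62
Final answer: 62


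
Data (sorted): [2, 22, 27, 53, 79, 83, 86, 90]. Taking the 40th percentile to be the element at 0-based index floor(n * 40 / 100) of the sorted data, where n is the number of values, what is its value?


The dataset has n = 8 elements.
Index = floor(8 * 40 / 100) = floor(320 / 100) = floor(3.2) = 3
Counting from index 0 in the sorted data, the element at index 3 is 53.
Final answer: 53


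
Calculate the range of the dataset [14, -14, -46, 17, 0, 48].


Maximum value: 48
Minimum value: -46
Range = 48 - (-46) = 94
Final answer: 94


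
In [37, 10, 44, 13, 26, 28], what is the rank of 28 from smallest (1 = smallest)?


Sort ascending: [10, 13, 26, 28, 37, 44]
Find 28 in the sorted list.
28 is at position 4 (1-indexed).
Final answer: 4


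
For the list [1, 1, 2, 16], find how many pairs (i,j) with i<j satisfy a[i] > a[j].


For each element, count the later elements that are smaller than it:
  1 (index 0): smaller elements after it = [] -> 0
  1 (index 1): smaller elements after it = [] -> 0
  2 (index 2): smaller elements after it = [] -> 0
Total inversions = 0 + 0 + 0 = 0
Final answer: 0


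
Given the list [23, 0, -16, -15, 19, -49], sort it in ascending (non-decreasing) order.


Original list: [23, 0, -16, -15, 19, -49]
Repeatedly take the smallest remaining element:
  Remaining [23, 0, -16, -15, 19, -49] -> smallest is -49
  Remaining [23, 0, -16, -15, 19] -> smallest is -16
  Remaining [23, 0, -15, 19] -> smallest is -15
  Remaining [23, 0, 19] -> smallest is 0
  Remaining [23, 19] -> smallest is 19
  Remaining [23] -> smallest is 23
Collecting the picks in order gives the sorted list.
Final answer: [-49, -16, -15, 0, 19, 23]


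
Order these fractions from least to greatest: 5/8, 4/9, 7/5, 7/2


Convert to decimal for comparison:
  5/8 = 0.625
  4/9 = 0.4444
  7/5 = 1.4
  7/2 = 3.5
Decimals in increasing order: 0.4444 < 0.625 < 1.4 < 3.5
Writing each back as its fraction gives the sorted order.
Final answer: 4/9, 5/8, 7/5, 7/2


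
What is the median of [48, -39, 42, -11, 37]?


First, sort the list: [-39, -11, 37, 42, 48]
The list has 5 elements (odd count).
The middle index is 2 (0-based), and the element there is 37.
Final answer: 37


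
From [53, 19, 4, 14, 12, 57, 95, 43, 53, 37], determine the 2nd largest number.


Sort descending: [95, 57, 53, 53, 43, 37, 19, 14, 12, 4]
The 2nd element (1-indexed) is at index 1.
Value = 57
Final answer: 57


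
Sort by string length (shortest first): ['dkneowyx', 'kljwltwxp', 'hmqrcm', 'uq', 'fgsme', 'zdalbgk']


Compute lengths:
  'dkneowyx' has length 8
  'kljwltwxp' has length 9
  'hmqrcm' has length 6
  'uq' has length 2
  'fgsme' has length 5
  'zdalbgk' has length 7
Lengths in increasing order: 2 < 5 < 6 < 7 < 8 < 9
Listing the words in that order gives the answer.
Final answer: ['uq', 'fgsme', 'hmqrcm', 'zdalbgk', 'dkneowyx', 'kljwltwxp']


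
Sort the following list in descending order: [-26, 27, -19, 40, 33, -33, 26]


Original list: [-26, 27, -19, 40, 33, -33, 26]
Repeatedly take the largest remaining element:
  Remaining [-26, 27, -19, 40, 33, -33, 26] -> largest is 40
  Remaining [-26, 27, -19, 33, -33, 26] -> largest is 33
  Remaining [-26, 27, -19, -33, 26] -> largest is 27
  Remaining [-26, -19, -33, 26] -> largest is 26
  Remaining [-26, -19, -33] -> largest is -19
  Remaining [-26, -33] -> largest is -26
  Remaining [-33] -> largest is -33
Collecting the picks in order gives the descending list.
Final answer: [40, 33, 27, 26, -19, -26, -33]


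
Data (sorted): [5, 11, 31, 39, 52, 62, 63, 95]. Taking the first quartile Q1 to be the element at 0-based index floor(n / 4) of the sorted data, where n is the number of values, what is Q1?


The list has n = 8 elements.
Q1 index = floor(8 / 4) = floor(2) = 2
Counting from index 0 in the sorted data, the element at index 2 is 31.
Final answer: 31


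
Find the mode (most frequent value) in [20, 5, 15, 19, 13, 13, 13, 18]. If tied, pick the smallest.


Count the frequency of each value:
  5 appears 1 time(s)
  13 appears 3 time(s)
  15 appears 1 time(s)
  18 appears 1 time(s)
  19 appears 1 time(s)
  20 appears 1 time(s)
Maximum frequency is 3.
Only 13 reaches that frequency, so it is the mode.
Final answer: 13


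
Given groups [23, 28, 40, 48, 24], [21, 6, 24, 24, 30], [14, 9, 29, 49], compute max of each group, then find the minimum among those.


Find max of each group:
  Group 1: [23, 28, 40, 48, 24] -> max = 48
  Group 2: [21, 6, 24, 24, 30] -> max = 30
  Group 3: [14, 9, 29, 49] -> max = 49
Maxes: [48, 30, 49]
Minimum of maxes = 30
Final answer: 30


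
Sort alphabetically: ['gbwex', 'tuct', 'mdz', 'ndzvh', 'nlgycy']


Compare strings character by character (the first differing letter decides):
  'gbwex' < 'mdz' since 'g' < 'm' at position 1
  'mdz' < 'ndzvh' since 'm' < 'n' at position 1
  'ndzvh' < 'nlgycy' since 'd' < 'l' at position 2
  'nlgycy' < 'tuct' since 'n' < 't' at position 1
Chaining these comparisons gives the alphabetical order.
Final answer: ['gbwex', 'mdz', 'ndzvh', 'nlgycy', 'tuct']


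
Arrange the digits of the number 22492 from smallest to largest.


The number 22492 has digits: 2, 2, 4, 9, 2
Sorted: 2, 2, 2, 4, 9
Joining the sorted digits gives the result.
Final answer: 22249


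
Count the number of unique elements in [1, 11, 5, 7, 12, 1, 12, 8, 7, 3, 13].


List all unique values:
Distinct values: [1, 3, 5, 7, 8, 11, 12, 13]
Count = 8
Final answer: 8


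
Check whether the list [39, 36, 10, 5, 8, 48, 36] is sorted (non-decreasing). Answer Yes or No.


Check consecutive pairs:
  39 <= 36? False
  36 <= 10? False
  10 <= 5? False
  5 <= 8? True
  8 <= 48? True
  48 <= 36? False
4 consecutive pair(s) are out of order, so the list is not sorted.
Final answer: No


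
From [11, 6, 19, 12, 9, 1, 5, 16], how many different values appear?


List all unique values:
Distinct values: [1, 5, 6, 9, 11, 12, 16, 19]
Count = 8
Final answer: 8


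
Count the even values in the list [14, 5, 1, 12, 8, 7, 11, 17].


Check each element:
  14 is even
  5 is odd
  1 is odd
  12 is even
  8 is even
  7 is odd
  11 is odd
  17 is odd
Evens: [14, 12, 8]
Count of evens = 3
Final answer: 3


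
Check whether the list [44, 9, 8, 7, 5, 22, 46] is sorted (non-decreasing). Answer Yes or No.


Check consecutive pairs:
  44 <= 9? False
  9 <= 8? False
  8 <= 7? False
  7 <= 5? False
  5 <= 22? True
  22 <= 46? True
4 consecutive pair(s) are out of order, so the list is not sorted.
Final answer: No


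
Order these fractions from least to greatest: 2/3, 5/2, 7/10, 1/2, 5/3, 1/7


Convert to decimal for comparison:
  2/3 = 0.6667
  5/2 = 2.5
  7/10 = 0.7
  1/2 = 0.5
  5/3 = 1.6667
  1/7 = 0.1429
Decimals in increasing order: 0.1429 < 0.5 < 0.6667 < 0.7 < 1.6667 < 2.5
Writing each back as its fraction gives the sorted order.
Final answer: 1/7, 1/2, 2/3, 7/10, 5/3, 5/2


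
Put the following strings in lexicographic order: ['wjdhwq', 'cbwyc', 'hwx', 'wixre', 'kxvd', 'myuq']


Compare strings character by character (the first differing letter decides):
  'cbwyc' < 'hwx' since 'c' < 'h' at position 1
  'hwx' < 'kxvd' since 'h' < 'k' at position 1
  'kxvd' < 'myuq' since 'k' < 'm' at position 1
  'myuq' < 'wixre' since 'm' < 'w' at position 1
  'wixre' < 'wjdhwq' since 'i' < 'j' at position 2
Chaining these comparisons gives the alphabetical order.
Final answer: ['cbwyc', 'hwx', 'kxvd', 'myuq', 'wixre', 'wjdhwq']


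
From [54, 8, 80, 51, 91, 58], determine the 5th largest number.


Sort descending: [91, 80, 58, 54, 51, 8]
The 5th element (1-indexed) is at index 4.
Value = 51
Final answer: 51


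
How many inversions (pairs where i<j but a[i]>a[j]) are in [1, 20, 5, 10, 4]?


For each element, count the later elements that are smaller than it:
  1 (index 0): smaller elements after it = [] -> 0
  20 (index 1): smaller elements after it = [5, 10, 4] -> 3
  5 (index 2): smaller elements after it = [4] -> 1
  10 (index 3): smaller elements after it = [4] -> 1
Total inversions = 0 + 3 + 1 + 1 = 5
Final answer: 5


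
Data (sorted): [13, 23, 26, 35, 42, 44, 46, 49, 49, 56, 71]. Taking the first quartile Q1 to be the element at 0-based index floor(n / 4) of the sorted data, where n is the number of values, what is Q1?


The list has n = 11 elements.
Q1 index = floor(11 / 4) = floor(2.75) = 2
Counting from index 0 in the sorted data, the element at index 2 is 26.
Final answer: 26


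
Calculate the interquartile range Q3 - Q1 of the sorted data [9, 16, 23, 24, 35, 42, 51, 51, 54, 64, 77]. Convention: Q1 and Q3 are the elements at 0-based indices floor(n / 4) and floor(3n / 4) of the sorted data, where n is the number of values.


The data has n = 11 elements.
Q1 index = floor(11 / 4) = floor(2.75) = 2; Q3 index = floor(3 * 11 / 4) = floor(8.25) = 8
Q1 = element at index 2 = 23
Q3 = element at index 8 = 54
IQR = 54 - 23 = 31
Final answer: 31


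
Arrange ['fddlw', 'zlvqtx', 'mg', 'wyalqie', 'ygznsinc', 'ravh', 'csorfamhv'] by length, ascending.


Compute lengths:
  'fddlw' has length 5
  'zlvqtx' has length 6
  'mg' has length 2
  'wyalqie' has length 7
  'ygznsinc' has length 8
  'ravh' has length 4
  'csorfamhv' has length 9
Lengths in increasing order: 2 < 4 < 5 < 6 < 7 < 8 < 9
Listing the words in that order gives the answer.
Final answer: ['mg', 'ravh', 'fddlw', 'zlvqtx', 'wyalqie', 'ygznsinc', 'csorfamhv']


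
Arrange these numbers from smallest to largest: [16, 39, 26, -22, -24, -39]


Original list: [16, 39, 26, -22, -24, -39]
Repeatedly take the smallest remaining element:
  Remaining [16, 39, 26, -22, -24, -39] -> smallest is -39
  Remaining [16, 39, 26, -22, -24] -> smallest is -24
  Remaining [16, 39, 26, -22] -> smallest is -22
  Remaining [16, 39, 26] -> smallest is 16
  Remaining [39, 26] -> smallest is 26
  Remaining [39] -> smallest is 39
Collecting the picks in order gives the sorted list.
Final answer: [-39, -24, -22, 16, 26, 39]


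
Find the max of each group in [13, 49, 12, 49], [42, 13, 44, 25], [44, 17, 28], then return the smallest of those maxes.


Find max of each group:
  Group 1: [13, 49, 12, 49] -> max = 49
  Group 2: [42, 13, 44, 25] -> max = 44
  Group 3: [44, 17, 28] -> max = 44
Maxes: [49, 44, 44]
Minimum of maxes = 44
Final answer: 44


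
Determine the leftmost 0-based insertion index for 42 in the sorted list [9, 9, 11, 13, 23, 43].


List is sorted: [9, 9, 11, 13, 23, 43]
We need the leftmost position where 42 can be inserted, i.e. the first index whose element is >= 42 (or the end of the list if none is).
Binary search with low=0, high=6 (0-based indices):
  low=0, high=6, mid=3: a[3]=13 < 42, so low = 4
  low=4, high=6, mid=5: a[5]=43 >= 42, so high = 5
  low=4, high=5, mid=4: a[4]=23 < 42, so low = 5
Now low = high = 5, so the insertion index is 5.
Final answer: 5


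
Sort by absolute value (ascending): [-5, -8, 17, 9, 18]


Compute absolute values:
  |-5| = 5
  |-8| = 8
  |17| = 17
  |9| = 9
  |18| = 18
Absolute values in increasing order: 5 < 8 < 9 < 17 < 18
Listing the original numbers in that order gives the answer.
Final answer: [-5, -8, 9, 17, 18]


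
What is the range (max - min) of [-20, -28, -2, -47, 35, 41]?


Maximum value: 41
Minimum value: -47
Range = 41 - (-47) = 88
Final answer: 88


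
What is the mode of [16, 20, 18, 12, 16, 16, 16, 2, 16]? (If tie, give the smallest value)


Count the frequency of each value:
  2 appears 1 time(s)
  12 appears 1 time(s)
  16 appears 5 time(s)
  18 appears 1 time(s)
  20 appears 1 time(s)
Maximum frequency is 5.
Only 16 reaches that frequency, so it is the mode.
Final answer: 16


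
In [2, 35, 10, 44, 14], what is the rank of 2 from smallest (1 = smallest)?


Sort ascending: [2, 10, 14, 35, 44]
Find 2 in the sorted list.
2 is at position 1 (1-indexed).
Final answer: 1


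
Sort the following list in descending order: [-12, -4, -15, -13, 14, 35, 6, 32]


Original list: [-12, -4, -15, -13, 14, 35, 6, 32]
Repeatedly take the largest remaining element:
  Remaining [-12, -4, -15, -13, 14, 35, 6, 32] -> largest is 35
  Remaining [-12, -4, -15, -13, 14, 6, 32] -> largest is 32
  Remaining [-12, -4, -15, -13, 14, 6] -> largest is 14
  Remaining [-12, -4, -15, -13, 6] -> largest is 6
  Remaining [-12, -4, -15, -13] -> largest is -4
  Remaining [-12, -15, -13] -> largest is -12
  Remaining [-15, -13] -> largest is -13
  Remaining [-15] -> largest is -15
Collecting the picks in order gives the descending list.
Final answer: [35, 32, 14, 6, -4, -12, -13, -15]


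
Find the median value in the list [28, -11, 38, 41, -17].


First, sort the list: [-17, -11, 28, 38, 41]
The list has 5 elements (odd count).
The middle index is 2 (0-based), and the element there is 28.
Final answer: 28


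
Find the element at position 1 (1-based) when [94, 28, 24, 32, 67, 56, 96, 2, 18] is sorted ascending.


Sort ascending: [2, 18, 24, 28, 32, 56, 67, 94, 96]
The 1st element (1-indexed) is at index 0.
Value = 2
Final answer: 2


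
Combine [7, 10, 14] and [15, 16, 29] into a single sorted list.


List A: [7, 10, 14]
List B: [15, 16, 29]
Repeatedly compare the front elements and take the smaller:
  7 vs 15 -> take 7
  10 vs 15 -> take 10
  14 vs 15 -> take 14
  A is exhausted; append the rest of B: [15, 16, 29]
Final answer: [7, 10, 14, 15, 16, 29]
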